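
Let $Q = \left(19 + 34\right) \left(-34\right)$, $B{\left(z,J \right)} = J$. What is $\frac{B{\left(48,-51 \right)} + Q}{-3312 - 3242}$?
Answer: $\frac{1853}{6554} \approx 0.28273$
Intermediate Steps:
$Q = -1802$ ($Q = 53 \left(-34\right) = -1802$)
$\frac{B{\left(48,-51 \right)} + Q}{-3312 - 3242} = \frac{-51 - 1802}{-3312 - 3242} = - \frac{1853}{-6554} = \left(-1853\right) \left(- \frac{1}{6554}\right) = \frac{1853}{6554}$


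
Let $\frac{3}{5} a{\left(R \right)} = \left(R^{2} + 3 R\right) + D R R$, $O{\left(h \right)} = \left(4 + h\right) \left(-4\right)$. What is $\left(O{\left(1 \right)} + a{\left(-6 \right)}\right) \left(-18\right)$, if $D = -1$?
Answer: $900$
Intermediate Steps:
$O{\left(h \right)} = -16 - 4 h$
$a{\left(R \right)} = 5 R$ ($a{\left(R \right)} = \frac{5 \left(\left(R^{2} + 3 R\right) - R R\right)}{3} = \frac{5 \left(\left(R^{2} + 3 R\right) - R^{2}\right)}{3} = \frac{5 \cdot 3 R}{3} = 5 R$)
$\left(O{\left(1 \right)} + a{\left(-6 \right)}\right) \left(-18\right) = \left(\left(-16 - 4\right) + 5 \left(-6\right)\right) \left(-18\right) = \left(\left(-16 - 4\right) - 30\right) \left(-18\right) = \left(-20 - 30\right) \left(-18\right) = \left(-50\right) \left(-18\right) = 900$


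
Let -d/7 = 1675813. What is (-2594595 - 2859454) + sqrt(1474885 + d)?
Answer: -5454049 + 3*I*sqrt(1139534) ≈ -5.454e+6 + 3202.5*I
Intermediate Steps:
d = -11730691 (d = -7*1675813 = -11730691)
(-2594595 - 2859454) + sqrt(1474885 + d) = (-2594595 - 2859454) + sqrt(1474885 - 11730691) = -5454049 + sqrt(-10255806) = -5454049 + 3*I*sqrt(1139534)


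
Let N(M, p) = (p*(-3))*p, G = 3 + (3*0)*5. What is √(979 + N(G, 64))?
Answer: I*√11309 ≈ 106.34*I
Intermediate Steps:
G = 3 (G = 3 + 0*5 = 3 + 0 = 3)
N(M, p) = -3*p² (N(M, p) = (-3*p)*p = -3*p²)
√(979 + N(G, 64)) = √(979 - 3*64²) = √(979 - 3*4096) = √(979 - 12288) = √(-11309) = I*√11309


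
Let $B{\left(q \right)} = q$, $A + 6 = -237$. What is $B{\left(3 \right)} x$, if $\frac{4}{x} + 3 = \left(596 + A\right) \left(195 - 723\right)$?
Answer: $- \frac{4}{62129} \approx -6.4382 \cdot 10^{-5}$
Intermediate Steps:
$A = -243$ ($A = -6 - 237 = -243$)
$x = - \frac{4}{186387}$ ($x = \frac{4}{-3 + \left(596 - 243\right) \left(195 - 723\right)} = \frac{4}{-3 + 353 \left(-528\right)} = \frac{4}{-3 - 186384} = \frac{4}{-186387} = 4 \left(- \frac{1}{186387}\right) = - \frac{4}{186387} \approx -2.1461 \cdot 10^{-5}$)
$B{\left(3 \right)} x = 3 \left(- \frac{4}{186387}\right) = - \frac{4}{62129}$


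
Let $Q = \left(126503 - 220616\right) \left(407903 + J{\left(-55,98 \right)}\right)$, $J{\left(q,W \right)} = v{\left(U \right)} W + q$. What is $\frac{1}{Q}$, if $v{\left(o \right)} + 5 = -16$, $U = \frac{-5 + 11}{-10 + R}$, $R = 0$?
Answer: $- \frac{1}{38190114270} \approx -2.6185 \cdot 10^{-11}$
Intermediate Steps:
$U = - \frac{3}{5}$ ($U = \frac{-5 + 11}{-10 + 0} = \frac{6}{-10} = 6 \left(- \frac{1}{10}\right) = - \frac{3}{5} \approx -0.6$)
$v{\left(o \right)} = -21$ ($v{\left(o \right)} = -5 - 16 = -21$)
$J{\left(q,W \right)} = q - 21 W$ ($J{\left(q,W \right)} = - 21 W + q = q - 21 W$)
$Q = -38190114270$ ($Q = \left(126503 - 220616\right) \left(407903 - 2113\right) = - 94113 \left(407903 - 2113\right) = \left(-94113\right) 405790 = -38190114270$)
$\frac{1}{Q} = \frac{1}{-38190114270} = - \frac{1}{38190114270}$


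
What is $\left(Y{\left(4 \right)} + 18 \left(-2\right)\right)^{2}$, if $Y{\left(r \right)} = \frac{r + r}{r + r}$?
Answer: $1225$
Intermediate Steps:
$Y{\left(r \right)} = 1$ ($Y{\left(r \right)} = \frac{2 r}{2 r} = 2 r \frac{1}{2 r} = 1$)
$\left(Y{\left(4 \right)} + 18 \left(-2\right)\right)^{2} = \left(1 + 18 \left(-2\right)\right)^{2} = \left(1 - 36\right)^{2} = \left(-35\right)^{2} = 1225$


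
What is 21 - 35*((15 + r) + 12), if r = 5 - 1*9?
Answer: -784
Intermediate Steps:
r = -4 (r = 5 - 9 = -4)
21 - 35*((15 + r) + 12) = 21 - 35*((15 - 4) + 12) = 21 - 35*(11 + 12) = 21 - 35*23 = 21 - 805 = -784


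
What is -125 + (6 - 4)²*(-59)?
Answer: -361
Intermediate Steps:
-125 + (6 - 4)²*(-59) = -125 + 2²*(-59) = -125 + 4*(-59) = -125 - 236 = -361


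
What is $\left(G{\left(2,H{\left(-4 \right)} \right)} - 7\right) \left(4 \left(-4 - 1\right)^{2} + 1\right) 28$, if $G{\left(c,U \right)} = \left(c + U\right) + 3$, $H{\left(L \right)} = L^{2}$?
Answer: $39592$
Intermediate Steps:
$G{\left(c,U \right)} = 3 + U + c$ ($G{\left(c,U \right)} = \left(U + c\right) + 3 = 3 + U + c$)
$\left(G{\left(2,H{\left(-4 \right)} \right)} - 7\right) \left(4 \left(-4 - 1\right)^{2} + 1\right) 28 = \left(\left(3 + \left(-4\right)^{2} + 2\right) - 7\right) \left(4 \left(-4 - 1\right)^{2} + 1\right) 28 = \left(\left(3 + 16 + 2\right) - 7\right) \left(4 \left(-5\right)^{2} + 1\right) 28 = \left(21 - 7\right) \left(4 \cdot 25 + 1\right) 28 = 14 \left(100 + 1\right) 28 = 14 \cdot 101 \cdot 28 = 1414 \cdot 28 = 39592$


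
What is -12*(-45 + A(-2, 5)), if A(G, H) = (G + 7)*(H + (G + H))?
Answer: 60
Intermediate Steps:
A(G, H) = (7 + G)*(G + 2*H)
-12*(-45 + A(-2, 5)) = -12*(-45 + ((-2)**2 + 7*(-2) + 14*5 + 2*(-2)*5)) = -12*(-45 + (4 - 14 + 70 - 20)) = -12*(-45 + 40) = -12*(-5) = 60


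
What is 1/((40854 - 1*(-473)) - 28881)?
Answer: 1/12446 ≈ 8.0347e-5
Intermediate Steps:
1/((40854 - 1*(-473)) - 28881) = 1/((40854 + 473) - 28881) = 1/(41327 - 28881) = 1/12446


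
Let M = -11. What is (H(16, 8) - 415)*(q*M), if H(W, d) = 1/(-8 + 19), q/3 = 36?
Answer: 492912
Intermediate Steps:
q = 108 (q = 3*36 = 108)
H(W, d) = 1/11
(H(16, 8) - 415)*(q*M) = (1/11 - 415)*(108*(-11)) = -4564/11*(-1188) = 492912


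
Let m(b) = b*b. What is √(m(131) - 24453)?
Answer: 2*I*√1823 ≈ 85.393*I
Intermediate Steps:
m(b) = b²
√(m(131) - 24453) = √(131² - 24453) = √(17161 - 24453) = √(-7292) = 2*I*√1823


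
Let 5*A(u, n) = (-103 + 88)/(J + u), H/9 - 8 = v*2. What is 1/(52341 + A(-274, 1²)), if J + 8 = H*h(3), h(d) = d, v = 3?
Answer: 32/1674911 ≈ 1.9106e-5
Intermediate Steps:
H = 126 (H = 72 + 9*(3*2) = 72 + 9*6 = 72 + 54 = 126)
J = 370 (J = -8 + 126*3 = -8 + 378 = 370)
A(u, n) = -3/(370 + u) (A(u, n) = ((-103 + 88)/(370 + u))/5 = (-15/(370 + u))/5 = -3/(370 + u))
1/(52341 + A(-274, 1²)) = 1/(52341 - 3/(370 - 274)) = 1/(52341 - 3/96) = 1/(52341 - 3*1/96) = 1/(52341 - 1/32) = 1/(1674911/32) = 32/1674911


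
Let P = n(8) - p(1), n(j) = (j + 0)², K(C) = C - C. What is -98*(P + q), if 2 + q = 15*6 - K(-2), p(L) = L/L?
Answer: -14798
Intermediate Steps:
K(C) = 0
p(L) = 1
n(j) = j²
q = 88 (q = -2 + (15*6 - 1*0) = -2 + (90 + 0) = -2 + 90 = 88)
P = 63 (P = 8² - 1*1 = 64 - 1 = 63)
-98*(P + q) = -98*(63 + 88) = -98*151 = -14798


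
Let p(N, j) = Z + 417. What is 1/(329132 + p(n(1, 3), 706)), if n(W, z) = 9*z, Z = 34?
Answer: 1/329583 ≈ 3.0341e-6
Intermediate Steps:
p(N, j) = 451 (p(N, j) = 34 + 417 = 451)
1/(329132 + p(n(1, 3), 706)) = 1/(329132 + 451) = 1/329583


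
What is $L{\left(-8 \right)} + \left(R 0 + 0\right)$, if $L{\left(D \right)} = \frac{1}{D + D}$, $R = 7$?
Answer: $- \frac{1}{16} \approx -0.0625$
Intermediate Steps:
$L{\left(D \right)} = \frac{1}{2 D}$
$L{\left(-8 \right)} + \left(R 0 + 0\right) = \frac{1}{2 \left(-8\right)} + \left(7 \cdot 0 + 0\right) = \frac{1}{2} \left(- \frac{1}{8}\right) + \left(0 + 0\right) = - \frac{1}{16} + 0 = - \frac{1}{16}$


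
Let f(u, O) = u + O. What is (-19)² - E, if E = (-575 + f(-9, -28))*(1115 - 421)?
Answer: 425089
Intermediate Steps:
f(u, O) = O + u
E = -424728 (E = (-575 + (-28 - 9))*(1115 - 421) = (-575 - 37)*694 = -612*694 = -424728)
(-19)² - E = (-19)² - 1*(-424728) = 361 + 424728 = 425089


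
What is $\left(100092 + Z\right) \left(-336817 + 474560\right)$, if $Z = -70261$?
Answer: $4109011433$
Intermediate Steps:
$\left(100092 + Z\right) \left(-336817 + 474560\right) = \left(100092 - 70261\right) \left(-336817 + 474560\right) = 29831 \cdot 137743 = 4109011433$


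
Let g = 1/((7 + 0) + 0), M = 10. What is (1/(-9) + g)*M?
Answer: 20/63 ≈ 0.31746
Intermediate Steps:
g = ⅐ (g = 1/(7 + 0) = 1/7 = ⅐ ≈ 0.14286)
(1/(-9) + g)*M = (1/(-9) + ⅐)*10 = (-⅑ + ⅐)*10 = (2/63)*10 = 20/63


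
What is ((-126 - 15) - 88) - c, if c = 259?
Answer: -488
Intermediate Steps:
((-126 - 15) - 88) - c = ((-126 - 15) - 88) - 1*259 = (-141 - 88) - 259 = -229 - 259 = -488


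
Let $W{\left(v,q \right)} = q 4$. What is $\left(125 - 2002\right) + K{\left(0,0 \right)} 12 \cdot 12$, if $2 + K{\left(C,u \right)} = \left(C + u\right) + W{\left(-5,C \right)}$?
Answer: $-2165$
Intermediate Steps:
$W{\left(v,q \right)} = 4 q$
$K{\left(C,u \right)} = -2 + u + 5 C$ ($K{\left(C,u \right)} = -2 + \left(\left(C + u\right) + 4 C\right) = -2 + \left(u + 5 C\right) = -2 + u + 5 C$)
$\left(125 - 2002\right) + K{\left(0,0 \right)} 12 \cdot 12 = \left(125 - 2002\right) + \left(-2 + 0 + 5 \cdot 0\right) 12 \cdot 12 = -1877 + \left(-2 + 0 + 0\right) 12 \cdot 12 = -1877 + \left(-2\right) 12 \cdot 12 = -1877 - 288 = -2165$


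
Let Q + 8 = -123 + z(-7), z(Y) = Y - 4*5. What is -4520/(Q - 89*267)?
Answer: 4520/23921 ≈ 0.18896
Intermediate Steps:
z(Y) = -20 + Y (z(Y) = Y - 20 = -20 + Y)
Q = -158 (Q = -8 + (-123 + (-20 - 7)) = -8 + (-123 - 27) = -8 - 150 = -158)
-4520/(Q - 89*267) = -4520/(-158 - 89*267) = -4520/(-158 - 23763) = -4520/(-23921) = -4520*(-1/23921) = 4520/23921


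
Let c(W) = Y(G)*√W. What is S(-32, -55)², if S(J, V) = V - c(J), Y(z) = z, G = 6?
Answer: 1873 + 2640*I*√2 ≈ 1873.0 + 3733.5*I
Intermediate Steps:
c(W) = 6*√W
S(J, V) = V - 6*√J
S(-32, -55)² = (-55 - 24*I*√2)²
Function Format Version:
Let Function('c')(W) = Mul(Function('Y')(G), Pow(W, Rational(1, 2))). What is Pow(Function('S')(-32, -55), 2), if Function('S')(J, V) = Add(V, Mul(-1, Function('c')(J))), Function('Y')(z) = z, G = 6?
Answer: Add(1873, Mul(2640, I, Pow(2, Rational(1, 2)))) ≈ Add(1873.0, Mul(3733.5, I))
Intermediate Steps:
Function('c')(W) = Mul(6, Pow(W, Rational(1, 2)))
Function('S')(J, V) = Add(V, Mul(-6, Pow(J, Rational(1, 2)))) (Function('S')(J, V) = Add(V, Mul(-1, Mul(6, Pow(J, Rational(1, 2))))) = Add(V, Mul(-6, Pow(J, Rational(1, 2)))))
Pow(Function('S')(-32, -55), 2) = Pow(Add(-55, Mul(-6, Pow(-32, Rational(1, 2)))), 2) = Pow(Add(-55, Mul(-6, Mul(4, I, Pow(2, Rational(1, 2))))), 2) = Pow(Add(-55, Mul(-24, I, Pow(2, Rational(1, 2)))), 2)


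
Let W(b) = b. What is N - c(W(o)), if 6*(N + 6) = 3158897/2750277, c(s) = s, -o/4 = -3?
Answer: -293871019/16501662 ≈ -17.809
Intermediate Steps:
o = 12 (o = -4*(-3) = 12)
N = -95851075/16501662 (N = -6 + (3158897/2750277)/6 = -6 + (3158897*(1/2750277))/6 = -6 + (1/6)*(3158897/2750277) = -6 + 3158897/16501662 = -95851075/16501662 ≈ -5.8086)
N - c(W(o)) = -95851075/16501662 - 1*12 = -95851075/16501662 - 12 = -293871019/16501662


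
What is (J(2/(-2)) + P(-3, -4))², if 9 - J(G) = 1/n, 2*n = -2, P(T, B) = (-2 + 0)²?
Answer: 196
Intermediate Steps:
P(T, B) = 4 (P(T, B) = (-2)² = 4)
n = -1 (n = (½)*(-2) = -1)
J(G) = 10 (J(G) = 9 - 1/(-1) = 9 - 1*(-1) = 9 + 1 = 10)
(J(2/(-2)) + P(-3, -4))² = (10 + 4)² = 14² = 196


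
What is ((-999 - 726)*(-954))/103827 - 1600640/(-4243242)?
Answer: 22481386310/1385418513 ≈ 16.227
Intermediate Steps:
((-999 - 726)*(-954))/103827 - 1600640/(-4243242) = -1725*(-954)*(1/103827) - 1600640*(-1/4243242) = 1645650*(1/103827) + 800320/2121621 = 10350/653 + 800320/2121621 = 22481386310/1385418513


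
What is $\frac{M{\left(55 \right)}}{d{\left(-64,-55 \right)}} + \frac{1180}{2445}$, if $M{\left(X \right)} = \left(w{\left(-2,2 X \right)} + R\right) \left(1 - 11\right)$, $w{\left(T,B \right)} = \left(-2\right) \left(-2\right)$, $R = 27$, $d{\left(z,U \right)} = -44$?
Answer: $\frac{80987}{10758} \approx 7.5281$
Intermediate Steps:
$w{\left(T,B \right)} = 4$
$M{\left(X \right)} = -310$ ($M{\left(X \right)} = \left(4 + 27\right) \left(1 - 11\right) = 31 \left(-10\right) = -310$)
$\frac{M{\left(55 \right)}}{d{\left(-64,-55 \right)}} + \frac{1180}{2445} = - \frac{310}{-44} + \frac{1180}{2445} = \left(-310\right) \left(- \frac{1}{44}\right) + 1180 \cdot \frac{1}{2445} = \frac{155}{22} + \frac{236}{489} = \frac{80987}{10758}$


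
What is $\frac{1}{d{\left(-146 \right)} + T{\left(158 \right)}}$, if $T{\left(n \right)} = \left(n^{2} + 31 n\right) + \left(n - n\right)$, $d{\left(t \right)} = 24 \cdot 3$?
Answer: $\frac{1}{29934} \approx 3.3407 \cdot 10^{-5}$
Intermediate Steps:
$d{\left(t \right)} = 72$
$T{\left(n \right)} = n^{2} + 31 n$ ($T{\left(n \right)} = \left(n^{2} + 31 n\right) + 0 = n^{2} + 31 n$)
$\frac{1}{d{\left(-146 \right)} + T{\left(158 \right)}} = \frac{1}{72 + 158 \left(31 + 158\right)} = \frac{1}{72 + 158 \cdot 189} = \frac{1}{72 + 29862} = \frac{1}{29934}$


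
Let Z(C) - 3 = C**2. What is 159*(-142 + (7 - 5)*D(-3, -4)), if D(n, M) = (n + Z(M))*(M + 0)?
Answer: -42930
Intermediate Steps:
Z(C) = 3 + C**2
D(n, M) = M*(3 + n + M**2) (D(n, M) = (n + (3 + M**2))*(M + 0) = (3 + n + M**2)*M = M*(3 + n + M**2))
159*(-142 + (7 - 5)*D(-3, -4)) = 159*(-142 + (7 - 5)*(-4*(3 - 3 + (-4)**2))) = 159*(-142 + 2*(-4*(3 - 3 + 16))) = 159*(-142 + 2*(-4*16)) = 159*(-142 + 2*(-64)) = 159*(-142 - 128) = 159*(-270) = -42930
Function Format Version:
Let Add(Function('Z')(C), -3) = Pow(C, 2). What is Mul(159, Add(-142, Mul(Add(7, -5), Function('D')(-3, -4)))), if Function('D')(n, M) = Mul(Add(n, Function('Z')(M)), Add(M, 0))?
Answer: -42930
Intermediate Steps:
Function('Z')(C) = Add(3, Pow(C, 2))
Function('D')(n, M) = Mul(M, Add(3, n, Pow(M, 2))) (Function('D')(n, M) = Mul(Add(n, Add(3, Pow(M, 2))), Add(M, 0)) = Mul(Add(3, n, Pow(M, 2)), M) = Mul(M, Add(3, n, Pow(M, 2))))
Mul(159, Add(-142, Mul(Add(7, -5), Function('D')(-3, -4)))) = Mul(159, Add(-142, Mul(Add(7, -5), Mul(-4, Add(3, -3, Pow(-4, 2)))))) = Mul(159, Add(-142, Mul(2, Mul(-4, Add(3, -3, 16))))) = Mul(159, Add(-142, Mul(2, Mul(-4, 16)))) = Mul(159, Add(-142, Mul(2, -64))) = Mul(159, Add(-142, -128)) = Mul(159, -270) = -42930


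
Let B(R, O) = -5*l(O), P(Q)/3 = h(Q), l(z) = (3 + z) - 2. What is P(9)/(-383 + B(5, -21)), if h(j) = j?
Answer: -27/283 ≈ -0.095406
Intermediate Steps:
l(z) = 1 + z
P(Q) = 3*Q
B(R, O) = -5 - 5*O (B(R, O) = -5*(1 + O) = -5 - 5*O)
P(9)/(-383 + B(5, -21)) = (3*9)/(-383 + (-5 - 5*(-21))) = 27/(-383 + (-5 + 105)) = 27/(-383 + 100) = 27/(-283) = 27*(-1/283) = -27/283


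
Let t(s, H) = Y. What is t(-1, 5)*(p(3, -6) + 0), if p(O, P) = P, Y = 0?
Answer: 0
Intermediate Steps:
t(s, H) = 0
t(-1, 5)*(p(3, -6) + 0) = 0*(-6 + 0) = 0*(-6) = 0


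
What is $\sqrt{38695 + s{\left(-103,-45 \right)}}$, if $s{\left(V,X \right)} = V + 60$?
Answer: $2 \sqrt{9663} \approx 196.6$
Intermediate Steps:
$s{\left(V,X \right)} = 60 + V$
$\sqrt{38695 + s{\left(-103,-45 \right)}} = \sqrt{38695 + \left(60 - 103\right)} = \sqrt{38695 - 43} = \sqrt{38652} = 2 \sqrt{9663}$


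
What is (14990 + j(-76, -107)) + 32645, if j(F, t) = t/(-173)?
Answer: 8240962/173 ≈ 47636.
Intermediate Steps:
j(F, t) = -t/173 (j(F, t) = t*(-1/173) = -t/173)
(14990 + j(-76, -107)) + 32645 = (14990 - 1/173*(-107)) + 32645 = (14990 + 107/173) + 32645 = 2593377/173 + 32645 = 8240962/173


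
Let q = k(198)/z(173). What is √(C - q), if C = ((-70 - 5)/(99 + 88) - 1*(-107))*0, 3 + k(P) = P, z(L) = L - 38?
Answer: I*√13/3 ≈ 1.2019*I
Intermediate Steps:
z(L) = -38 + L
k(P) = -3 + P
q = 13/9 (q = (-3 + 198)/(-38 + 173) = 195/135 = 195*(1/135) = 13/9 ≈ 1.4444)
C = 0 (C = (-75/187 + 107)*0 = (19934/187)*0 = 0)
√(C - q) = √(0 - 1*13/9) = √(0 - 13/9) = √(-13/9) = I*√13/3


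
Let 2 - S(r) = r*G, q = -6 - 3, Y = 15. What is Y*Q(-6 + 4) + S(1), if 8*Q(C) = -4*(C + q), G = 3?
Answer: 163/2 ≈ 81.500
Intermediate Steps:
q = -9
Q(C) = 9/2 - C/2 (Q(C) = (-4*(C - 9))/8 = (-4*(-9 + C))/8 = (36 - 4*C)/8 = 9/2 - C/2)
S(r) = 2 - 3*r (S(r) = 2 - r*3 = 2 - 3*r)
Y*Q(-6 + 4) + S(1) = 15*(9/2 - (-6 + 4)/2) + (2 - 3*1) = 15*(9/2 - ½*(-2)) + (2 - 3) = 15*(9/2 + 1) - 1 = 15*(11/2) - 1 = 165/2 - 1 = 163/2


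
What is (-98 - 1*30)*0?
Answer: 0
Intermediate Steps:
(-98 - 1*30)*0 = (-98 - 30)*0 = -128*0 = 0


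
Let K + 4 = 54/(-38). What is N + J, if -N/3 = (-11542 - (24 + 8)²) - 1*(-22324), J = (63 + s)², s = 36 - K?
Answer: -6631658/361 ≈ -18370.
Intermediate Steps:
K = -103/19 (K = -4 + 54/(-38) = -4 + 54*(-1/38) = -4 - 27/19 = -103/19 ≈ -5.4211)
s = 787/19 (s = 36 - 1*(-103/19) = 36 + 103/19 = 787/19 ≈ 41.421)
J = 3936256/361 (J = (63 + 787/19)² = (1984/19)² = 3936256/361 ≈ 10904.)
N = -29274 (N = -3*((-11542 - (24 + 8)²) - 1*(-22324)) = -3*((-11542 - 1*32²) + 22324) = -3*((-11542 - 1*1024) + 22324) = -3*((-11542 - 1024) + 22324) = -3*(-12566 + 22324) = -3*9758 = -29274)
N + J = -29274 + 3936256/361 = -6631658/361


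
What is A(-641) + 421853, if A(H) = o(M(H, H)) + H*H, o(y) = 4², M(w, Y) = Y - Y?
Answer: 832750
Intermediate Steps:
M(w, Y) = 0
o(y) = 16
A(H) = 16 + H² (A(H) = 16 + H*H = 16 + H²)
A(-641) + 421853 = (16 + (-641)²) + 421853 = (16 + 410881) + 421853 = 410897 + 421853 = 832750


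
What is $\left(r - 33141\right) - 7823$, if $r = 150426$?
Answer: $109462$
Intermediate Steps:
$\left(r - 33141\right) - 7823 = \left(150426 - 33141\right) - 7823 = 117285 - 7823 = 109462$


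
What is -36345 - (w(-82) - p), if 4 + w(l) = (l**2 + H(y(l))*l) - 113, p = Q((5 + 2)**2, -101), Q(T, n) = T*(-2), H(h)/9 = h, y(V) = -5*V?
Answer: 259530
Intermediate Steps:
H(h) = 9*h
Q(T, n) = -2*T
p = -98 (p = -2*(5 + 2)**2 = -2*7**2 = -2*49 = -98)
w(l) = -117 - 44*l**2 (w(l) = -4 + ((l**2 + (9*(-5*l))*l) - 113) = -4 + ((l**2 + (-45*l)*l) - 113) = -4 + ((l**2 - 45*l**2) - 113) = -4 + (-44*l**2 - 113) = -4 + (-113 - 44*l**2) = -117 - 44*l**2)
-36345 - (w(-82) - p) = -36345 - ((-117 - 44*(-82)**2) - 1*(-98)) = -36345 - ((-117 - 44*6724) + 98) = -36345 - ((-117 - 295856) + 98) = -36345 - (-295973 + 98) = -36345 - 1*(-295875) = -36345 + 295875 = 259530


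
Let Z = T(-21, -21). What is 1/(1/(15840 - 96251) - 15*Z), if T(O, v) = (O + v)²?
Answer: -80411/2127675061 ≈ -3.7793e-5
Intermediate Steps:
Z = 1764 (Z = (-21 - 21)² = (-42)² = 1764)
1/(1/(15840 - 96251) - 15*Z) = 1/(1/(15840 - 96251) - 15*1764) = 1/(1/(-80411) - 26460) = 1/(-1/80411 - 26460) = 1/(-2127675061/80411) = -80411/2127675061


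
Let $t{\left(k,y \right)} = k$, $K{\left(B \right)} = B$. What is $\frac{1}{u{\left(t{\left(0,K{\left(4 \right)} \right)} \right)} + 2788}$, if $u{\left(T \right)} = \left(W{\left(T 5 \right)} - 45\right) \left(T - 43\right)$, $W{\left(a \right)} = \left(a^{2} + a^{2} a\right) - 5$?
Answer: $\frac{1}{4938} \approx 0.00020251$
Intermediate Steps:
$W{\left(a \right)} = -5 + a^{2} + a^{3}$ ($W{\left(a \right)} = \left(a^{2} + a^{3}\right) - 5 = -5 + a^{2} + a^{3}$)
$u{\left(T \right)} = \left(-43 + T\right) \left(-50 + 25 T^{2} + 125 T^{3}\right)$ ($u{\left(T \right)} = \left(\left(-5 + \left(T 5\right)^{2} + \left(T 5\right)^{3}\right) - 45\right) \left(T - 43\right) = \left(\left(-5 + \left(5 T\right)^{2} + \left(5 T\right)^{3}\right) - 45\right) \left(-43 + T\right) = \left(\left(-5 + 25 T^{2} + 125 T^{3}\right) - 45\right) \left(-43 + T\right) = \left(-50 + 25 T^{2} + 125 T^{3}\right) \left(-43 + T\right) = \left(-43 + T\right) \left(-50 + 25 T^{2} + 125 T^{3}\right)$)
$\frac{1}{u{\left(t{\left(0,K{\left(4 \right)} \right)} \right)} + 2788} = \frac{1}{\left(2150 - 5350 \cdot 0^{3} - 1075 \cdot 0^{2} - 0 + 125 \cdot 0^{4}\right) + 2788} = \frac{1}{\left(2150 - 0 - 0 + 0 + 125 \cdot 0\right) + 2788} = \frac{1}{\left(2150 + 0 + 0 + 0 + 0\right) + 2788} = \frac{1}{2150 + 2788} = \frac{1}{4938}$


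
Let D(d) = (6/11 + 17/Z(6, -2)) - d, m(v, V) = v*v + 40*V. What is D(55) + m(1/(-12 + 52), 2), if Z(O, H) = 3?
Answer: 1648033/52800 ≈ 31.213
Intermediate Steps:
m(v, V) = v**2 + 40*V
D(d) = 205/33 - d (D(d) = (6/11 + 17/3) - d = 205/33 - d)
D(55) + m(1/(-12 + 52), 2) = (205/33 - 1*55) + ((1/(-12 + 52))**2 + 40*2) = (205/33 - 55) + ((1/40)**2 + 80) = -1610/33 + ((1/40)**2 + 80) = -1610/33 + (1/1600 + 80) = -1610/33 + 128001/1600 = 1648033/52800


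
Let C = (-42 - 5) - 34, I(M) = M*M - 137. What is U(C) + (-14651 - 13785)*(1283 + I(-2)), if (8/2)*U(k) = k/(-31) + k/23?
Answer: -23316098362/713 ≈ -3.2701e+7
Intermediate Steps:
I(M) = -137 + M² (I(M) = M² - 137 = -137 + M²)
C = -81 (C = -47 - 34 = -81)
U(k) = 2*k/713 (U(k) = (k/(-31) + k/23)/4 = (k*(-1/31) + k*(1/23))/4 = (-k/31 + k/23)/4 = (8*k/713)/4 = 2*k/713)
U(C) + (-14651 - 13785)*(1283 + I(-2)) = (2/713)*(-81) + (-14651 - 13785)*(1283 + (-137 + (-2)²)) = -162/713 - 28436*(1283 + (-137 + 4)) = -162/713 - 28436*(1283 - 133) = -162/713 - 28436*1150 = -162/713 - 32701400 = -23316098362/713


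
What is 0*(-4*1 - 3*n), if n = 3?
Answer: 0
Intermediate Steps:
0*(-4*1 - 3*n) = 0*(-4*1 - 3*3) = 0*(-4 - 9) = 0*(-13) = 0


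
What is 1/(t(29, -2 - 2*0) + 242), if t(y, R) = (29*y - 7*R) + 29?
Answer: 1/1126 ≈ 0.00088810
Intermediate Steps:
t(y, R) = 29 - 7*R + 29*y (t(y, R) = (-7*R + 29*y) + 29 = 29 - 7*R + 29*y)
1/(t(29, -2 - 2*0) + 242) = 1/((29 - 7*(-2 - 2*0) + 29*29) + 242) = 1/((29 - 7*(-2 + 0) + 841) + 242) = 1/((29 - 7*(-2) + 841) + 242) = 1/((29 + 14 + 841) + 242) = 1/(884 + 242) = 1/1126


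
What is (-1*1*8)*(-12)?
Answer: 96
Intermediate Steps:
(-1*1*8)*(-12) = -1*8*(-12) = -8*(-12) = 96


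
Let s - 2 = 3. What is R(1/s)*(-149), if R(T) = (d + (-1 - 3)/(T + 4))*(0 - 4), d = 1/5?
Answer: -47084/105 ≈ -448.42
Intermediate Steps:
s = 5 (s = 2 + 3 = 5)
d = ⅕ ≈ 0.20000
R(T) = -⅘ + 16/(4 + T) (R(T) = (⅕ + (-1 - 3)/(T + 4))*(0 - 4) = (⅕ - 4/(4 + T))*(-4) = -⅘ + 16/(4 + T))
R(1/s)*(-149) = (4*(16 - 1/5)/(5*(4 + 1/5)))*(-149) = (4*(16 - 1*⅕)/(5*(4 + ⅕)))*(-149) = (4*(16 - ⅕)/(5*(21/5)))*(-149) = ((⅘)*(5/21)*(79/5))*(-149) = (316/105)*(-149) = -47084/105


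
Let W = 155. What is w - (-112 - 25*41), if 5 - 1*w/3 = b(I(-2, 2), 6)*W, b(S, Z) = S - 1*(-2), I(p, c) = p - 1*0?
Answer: 1152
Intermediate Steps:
I(p, c) = p (I(p, c) = p + 0 = p)
b(S, Z) = 2 + S (b(S, Z) = S + 2 = 2 + S)
w = 15 (w = 15 - 3*(2 - 2)*155 = 15 - 0*155 = 15 - 3*0 = 15 + 0 = 15)
w - (-112 - 25*41) = 15 - (-112 - 25*41) = 15 - (-112 - 1025) = 15 - 1*(-1137) = 15 + 1137 = 1152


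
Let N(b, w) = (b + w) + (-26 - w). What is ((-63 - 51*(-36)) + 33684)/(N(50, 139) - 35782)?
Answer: -35457/35758 ≈ -0.99158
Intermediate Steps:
N(b, w) = -26 + b
((-63 - 51*(-36)) + 33684)/(N(50, 139) - 35782) = ((-63 - 51*(-36)) + 33684)/((-26 + 50) - 35782) = ((-63 + 1836) + 33684)/(24 - 35782) = (1773 + 33684)/(-35758) = 35457*(-1/35758) = -35457/35758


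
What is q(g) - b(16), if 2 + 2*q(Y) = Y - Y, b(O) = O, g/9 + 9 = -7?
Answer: -17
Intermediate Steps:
g = -144 (g = -81 + 9*(-7) = -81 - 63 = -144)
q(Y) = -1 (q(Y) = -1 + (Y - Y)/2 = -1 + (½)*0 = -1 + 0 = -1)
q(g) - b(16) = -1 - 1*16 = -1 - 16 = -17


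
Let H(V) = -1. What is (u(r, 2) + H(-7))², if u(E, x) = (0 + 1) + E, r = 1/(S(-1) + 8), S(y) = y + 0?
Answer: 1/49 ≈ 0.020408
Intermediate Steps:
S(y) = y
r = ⅐ (r = 1/(-1 + 8) = 1/7 = ⅐ ≈ 0.14286)
u(E, x) = 1 + E
(u(r, 2) + H(-7))² = ((1 + ⅐) - 1)² = (8/7 - 1)² = (⅐)² = 1/49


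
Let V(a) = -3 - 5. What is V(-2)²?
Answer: 64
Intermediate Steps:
V(a) = -8
V(-2)² = (-8)² = 64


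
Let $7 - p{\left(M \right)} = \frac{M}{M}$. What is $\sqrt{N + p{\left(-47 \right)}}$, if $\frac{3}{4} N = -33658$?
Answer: $\frac{i \sqrt{403842}}{3} \approx 211.83 i$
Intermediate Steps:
$p{\left(M \right)} = 6$ ($p{\left(M \right)} = 7 - \frac{M}{M} = 7 - 1 = 6$)
$N = - \frac{134632}{3}$ ($N = \frac{4}{3} \left(-33658\right) = - \frac{134632}{3} \approx -44877.0$)
$\sqrt{N + p{\left(-47 \right)}} = \sqrt{- \frac{134632}{3} + 6} = \sqrt{- \frac{134614}{3}} = \frac{i \sqrt{403842}}{3}$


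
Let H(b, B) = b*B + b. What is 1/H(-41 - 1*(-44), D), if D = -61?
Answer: -1/180 ≈ -0.0055556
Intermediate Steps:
H(b, B) = b + B*b (H(b, B) = B*b + b = b + B*b)
1/H(-41 - 1*(-44), D) = 1/((-41 - 1*(-44))*(1 - 61)) = 1/((-41 + 44)*(-60)) = 1/(3*(-60)) = 1/(-180) = -1/180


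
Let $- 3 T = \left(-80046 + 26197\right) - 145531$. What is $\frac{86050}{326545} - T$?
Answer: $- \frac{4340418930}{65309} \approx -66460.0$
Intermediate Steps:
$T = 66460$ ($T = - \frac{\left(-80046 + 26197\right) - 145531}{3} = - \frac{-53849 - 145531}{3} = \left(- \frac{1}{3}\right) \left(-199380\right) = 66460$)
$\frac{86050}{326545} - T = \frac{86050}{326545} - 66460 = 86050 \cdot \frac{1}{326545} - 66460 = \frac{17210}{65309} - 66460 = - \frac{4340418930}{65309}$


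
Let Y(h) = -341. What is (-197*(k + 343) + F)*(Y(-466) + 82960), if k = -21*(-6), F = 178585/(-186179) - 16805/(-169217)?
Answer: -240490391590581900231/31504651843 ≈ -7.6335e+9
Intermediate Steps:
F = -27090879850/31504651843 (F = 178585*(-1/186179) - 16805*(-1/169217) = -178585/186179 + 16805/169217 = -27090879850/31504651843 ≈ -0.85990)
k = 126
(-197*(k + 343) + F)*(Y(-466) + 82960) = (-197*(126 + 343) - 27090879850/31504651843)*(-341 + 82960) = (-197*469 - 27090879850/31504651843)*82619 = (-92393 - 27090879850/31504651843)*82619 = -2910836388610149/31504651843*82619 = -240490391590581900231/31504651843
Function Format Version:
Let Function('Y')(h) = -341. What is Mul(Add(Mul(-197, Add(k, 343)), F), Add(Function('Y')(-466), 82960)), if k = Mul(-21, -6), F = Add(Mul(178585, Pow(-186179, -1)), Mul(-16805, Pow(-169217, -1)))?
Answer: Rational(-240490391590581900231, 31504651843) ≈ -7.6335e+9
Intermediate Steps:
F = Rational(-27090879850, 31504651843) (F = Add(Mul(178585, Rational(-1, 186179)), Mul(-16805, Rational(-1, 169217))) = Add(Rational(-178585, 186179), Rational(16805, 169217)) = Rational(-27090879850, 31504651843) ≈ -0.85990)
k = 126
Mul(Add(Mul(-197, Add(k, 343)), F), Add(Function('Y')(-466), 82960)) = Mul(Add(Mul(-197, Add(126, 343)), Rational(-27090879850, 31504651843)), Add(-341, 82960)) = Mul(Add(Mul(-197, 469), Rational(-27090879850, 31504651843)), 82619) = Mul(Add(-92393, Rational(-27090879850, 31504651843)), 82619) = Mul(Rational(-2910836388610149, 31504651843), 82619) = Rational(-240490391590581900231, 31504651843)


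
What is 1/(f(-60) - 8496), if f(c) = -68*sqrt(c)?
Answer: I/(8*(-1062*I + 17*sqrt(15))) ≈ -0.00011725 + 7.2692e-6*I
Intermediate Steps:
1/(f(-60) - 8496) = 1/(-136*I*sqrt(15) - 8496) = 1/(-8496 - 136*I*sqrt(15))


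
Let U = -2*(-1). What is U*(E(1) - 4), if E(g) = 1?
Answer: -6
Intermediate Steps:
U = 2
U*(E(1) - 4) = 2*(1 - 4) = 2*(-3) = -6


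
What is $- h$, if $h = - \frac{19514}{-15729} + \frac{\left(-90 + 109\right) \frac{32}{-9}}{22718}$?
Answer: $- \frac{663384706}{535997133} \approx -1.2377$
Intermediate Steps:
$h = \frac{663384706}{535997133}$ ($h = \left(-19514\right) \left(- \frac{1}{15729}\right) + 19 \cdot 32 \left(- \frac{1}{9}\right) \frac{1}{22718} = \frac{19514}{15729} + 19 \left(- \frac{32}{9}\right) \frac{1}{22718} = \frac{19514}{15729} - \frac{304}{102231} = \frac{663384706}{535997133} \approx 1.2377$)
$- h = \left(-1\right) \frac{663384706}{535997133} = - \frac{663384706}{535997133}$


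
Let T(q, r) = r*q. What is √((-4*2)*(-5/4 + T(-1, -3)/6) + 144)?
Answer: 5*√6 ≈ 12.247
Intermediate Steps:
T(q, r) = q*r
√((-4*2)*(-5/4 + T(-1, -3)/6) + 144) = √((-4*2)*(-5/4 - 1*(-3)/6) + 144) = √(-8*(-5*¼ + 3*(⅙)) + 144) = √(-8*(-5/4 + ½) + 144) = √(-8*(-¾) + 144) = √(6 + 144) = √150 = 5*√6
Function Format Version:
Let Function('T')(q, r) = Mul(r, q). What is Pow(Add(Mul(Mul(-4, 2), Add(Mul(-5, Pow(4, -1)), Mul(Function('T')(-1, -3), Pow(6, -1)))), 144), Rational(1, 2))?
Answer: Mul(5, Pow(6, Rational(1, 2))) ≈ 12.247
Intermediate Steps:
Function('T')(q, r) = Mul(q, r)
Pow(Add(Mul(Mul(-4, 2), Add(Mul(-5, Pow(4, -1)), Mul(Function('T')(-1, -3), Pow(6, -1)))), 144), Rational(1, 2)) = Pow(Add(Mul(Mul(-4, 2), Add(Mul(-5, Pow(4, -1)), Mul(Mul(-1, -3), Pow(6, -1)))), 144), Rational(1, 2)) = Pow(Add(Mul(-8, Add(Mul(-5, Rational(1, 4)), Mul(3, Rational(1, 6)))), 144), Rational(1, 2)) = Pow(Add(Mul(-8, Add(Rational(-5, 4), Rational(1, 2))), 144), Rational(1, 2)) = Pow(Add(Mul(-8, Rational(-3, 4)), 144), Rational(1, 2)) = Pow(Add(6, 144), Rational(1, 2)) = Pow(150, Rational(1, 2)) = Mul(5, Pow(6, Rational(1, 2)))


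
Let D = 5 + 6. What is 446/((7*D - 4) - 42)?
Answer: 446/31 ≈ 14.387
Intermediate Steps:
D = 11
446/((7*D - 4) - 42) = 446/((7*11 - 4) - 42) = 446/((77 - 4) - 42) = 446/(73 - 42) = 446/31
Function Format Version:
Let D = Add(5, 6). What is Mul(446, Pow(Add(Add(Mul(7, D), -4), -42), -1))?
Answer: Rational(446, 31) ≈ 14.387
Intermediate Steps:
D = 11
Mul(446, Pow(Add(Add(Mul(7, D), -4), -42), -1)) = Mul(446, Pow(Add(Add(Mul(7, 11), -4), -42), -1)) = Mul(446, Pow(Add(Add(77, -4), -42), -1)) = Mul(446, Pow(Add(73, -42), -1)) = Mul(446, Pow(31, -1)) = Mul(446, Rational(1, 31)) = Rational(446, 31)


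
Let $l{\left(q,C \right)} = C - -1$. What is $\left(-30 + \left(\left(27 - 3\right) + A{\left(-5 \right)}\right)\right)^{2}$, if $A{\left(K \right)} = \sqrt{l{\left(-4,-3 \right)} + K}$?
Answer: $\left(6 - i \sqrt{7}\right)^{2} \approx 29.0 - 31.749 i$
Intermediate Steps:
$l{\left(q,C \right)} = 1 + C$ ($l{\left(q,C \right)} = C + 1 = 1 + C$)
$A{\left(K \right)} = \sqrt{-2 + K}$ ($A{\left(K \right)} = \sqrt{\left(1 - 3\right) + K} = \sqrt{-2 + K}$)
$\left(-30 + \left(\left(27 - 3\right) + A{\left(-5 \right)}\right)\right)^{2} = \left(-30 + \left(\left(27 - 3\right) + \sqrt{-2 - 5}\right)\right)^{2} = \left(-30 + \left(24 + \sqrt{-7}\right)\right)^{2} = \left(-30 + \left(24 + i \sqrt{7}\right)\right)^{2} = \left(-6 + i \sqrt{7}\right)^{2}$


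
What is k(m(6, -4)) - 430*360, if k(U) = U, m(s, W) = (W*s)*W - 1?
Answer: -154705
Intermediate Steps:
m(s, W) = -1 + s*W² (m(s, W) = s*W² - 1 = -1 + s*W²)
k(m(6, -4)) - 430*360 = (-1 + 6*(-4)²) - 430*360 = (-1 + 6*16) - 154800 = (-1 + 96) - 154800 = 95 - 154800 = -154705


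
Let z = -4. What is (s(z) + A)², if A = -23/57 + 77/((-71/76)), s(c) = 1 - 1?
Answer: 112357028809/16378209 ≈ 6860.2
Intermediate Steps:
s(c) = 0
A = -335197/4047 (A = -23*1/57 + 77/((-71*1/76)) = -23/57 + 77/(-71/76) = -23/57 + 77*(-76/71) = -23/57 - 5852/71 = -335197/4047 ≈ -82.826)
(s(z) + A)² = (0 - 335197/4047)² = (-335197/4047)² = 112357028809/16378209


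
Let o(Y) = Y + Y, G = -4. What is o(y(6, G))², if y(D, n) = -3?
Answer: 36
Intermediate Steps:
o(Y) = 2*Y
o(y(6, G))² = (2*(-3))² = (-6)² = 36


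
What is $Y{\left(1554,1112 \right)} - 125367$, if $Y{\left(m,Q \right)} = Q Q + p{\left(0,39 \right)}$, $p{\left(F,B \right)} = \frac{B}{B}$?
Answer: $1111178$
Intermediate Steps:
$p{\left(F,B \right)} = 1$
$Y{\left(m,Q \right)} = 1 + Q^{2}$ ($Y{\left(m,Q \right)} = Q Q + 1 = Q^{2} + 1 = 1 + Q^{2}$)
$Y{\left(1554,1112 \right)} - 125367 = \left(1 + 1112^{2}\right) - 125367 = \left(1 + 1236544\right) - 125367 = 1236545 - 125367 = 1111178$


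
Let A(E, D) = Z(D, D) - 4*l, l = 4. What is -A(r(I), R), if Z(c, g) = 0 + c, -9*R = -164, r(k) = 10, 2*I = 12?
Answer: -20/9 ≈ -2.2222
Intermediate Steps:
I = 6 (I = (½)*12 = 6)
R = 164/9 (R = -⅑*(-164) = 164/9 ≈ 18.222)
Z(c, g) = c
A(E, D) = -16 + D (A(E, D) = D - 4*4 = D - 16 = -16 + D)
-A(r(I), R) = -(-16 + 164/9) = -1*20/9 = -20/9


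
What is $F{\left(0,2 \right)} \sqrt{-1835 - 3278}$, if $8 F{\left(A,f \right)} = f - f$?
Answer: $0$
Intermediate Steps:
$F{\left(A,f \right)} = 0$ ($F{\left(A,f \right)} = \frac{f - f}{8} = \frac{1}{8} \cdot 0 = 0$)
$F{\left(0,2 \right)} \sqrt{-1835 - 3278} = 0 \sqrt{-1835 - 3278} = 0 \sqrt{-5113} = 0 i \sqrt{5113} = 0$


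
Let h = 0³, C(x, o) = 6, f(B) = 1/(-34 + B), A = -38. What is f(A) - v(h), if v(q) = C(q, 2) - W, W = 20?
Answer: 1007/72 ≈ 13.986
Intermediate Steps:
h = 0
v(q) = -14 (v(q) = 6 - 1*20 = 6 - 20 = -14)
f(A) - v(h) = 1/(-34 - 38) - 1*(-14) = 1/(-72) + 14 = -1/72 + 14 = 1007/72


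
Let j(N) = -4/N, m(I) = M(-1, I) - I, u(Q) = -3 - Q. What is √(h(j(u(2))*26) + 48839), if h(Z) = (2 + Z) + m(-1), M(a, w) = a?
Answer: √1221545/5 ≈ 221.05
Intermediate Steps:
m(I) = -1 - I
h(Z) = 2 + Z (h(Z) = (2 + Z) + (-1 - 1*(-1)) = (2 + Z) + (-1 + 1) = (2 + Z) + 0 = 2 + Z)
√(h(j(u(2))*26) + 48839) = √((2 - 4/(-3 - 1*2)*26) + 48839) = √((2 - 4/(-3 - 2)*26) + 48839) = √((2 - 4/(-5)*26) + 48839) = √((2 - 4*(-⅕)*26) + 48839) = √((2 + (⅘)*26) + 48839) = √((2 + 104/5) + 48839) = √(114/5 + 48839) = √(244309/5) = √1221545/5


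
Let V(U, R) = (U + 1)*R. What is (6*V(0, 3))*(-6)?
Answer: -108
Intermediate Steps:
V(U, R) = R*(1 + U) (V(U, R) = (1 + U)*R = R*(1 + U))
(6*V(0, 3))*(-6) = (6*(3*(1 + 0)))*(-6) = (6*(3*1))*(-6) = (6*3)*(-6) = 18*(-6) = -108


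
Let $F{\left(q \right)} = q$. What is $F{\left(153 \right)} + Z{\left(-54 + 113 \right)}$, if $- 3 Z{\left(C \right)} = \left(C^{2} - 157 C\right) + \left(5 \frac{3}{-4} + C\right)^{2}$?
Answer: $\frac{17005}{16} \approx 1062.8$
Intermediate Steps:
$Z{\left(C \right)} = - \frac{C^{2}}{3} - \frac{\left(- \frac{15}{4} + C\right)^{2}}{3} + \frac{157 C}{3}$ ($Z{\left(C \right)} = - \frac{\left(C^{2} - 157 C\right) + \left(5 \frac{3}{-4} + C\right)^{2}}{3} = - \frac{\left(C^{2} - 157 C\right) + \left(5 \cdot 3 \left(- \frac{1}{4}\right) + C\right)^{2}}{3} = - \frac{\left(C^{2} - 157 C\right) + \left(5 \left(- \frac{3}{4}\right) + C\right)^{2}}{3} = - \frac{\left(C^{2} - 157 C\right) + \left(- \frac{15}{4} + C\right)^{2}}{3} = - \frac{C^{2} + \left(- \frac{15}{4} + C\right)^{2} - 157 C}{3} = - \frac{C^{2}}{3} - \frac{\left(- \frac{15}{4} + C\right)^{2}}{3} + \frac{157 C}{3}$)
$F{\left(153 \right)} + Z{\left(-54 + 113 \right)} = 153 - \left(\frac{75}{16} - \frac{329 \left(-54 + 113\right)}{6} + \frac{2 \left(-54 + 113\right)^{2}}{3}\right) = 153 - \left(- \frac{155063}{48} + \frac{6962}{3}\right) = 153 - - \frac{14557}{16} = 153 + \frac{14557}{16} = \frac{17005}{16}$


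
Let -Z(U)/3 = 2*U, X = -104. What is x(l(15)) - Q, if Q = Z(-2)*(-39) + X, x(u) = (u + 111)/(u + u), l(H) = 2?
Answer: 2401/4 ≈ 600.25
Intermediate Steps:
Z(U) = -6*U
x(u) = (111 + u)/(2*u) (x(u) = (111 + u)/((2*u)) = (111 + u)*(1/(2*u)) = (111 + u)/(2*u))
Q = -572 (Q = -6*(-2)*(-39) - 104 = 12*(-39) - 104 = -468 - 104 = -572)
x(l(15)) - Q = (1/2)*(111 + 2)/2 - 1*(-572) = (1/2)*(1/2)*113 + 572 = 113/4 + 572 = 2401/4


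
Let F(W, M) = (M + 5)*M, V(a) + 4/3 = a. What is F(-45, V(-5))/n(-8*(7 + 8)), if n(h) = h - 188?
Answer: -19/693 ≈ -0.027417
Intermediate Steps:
V(a) = -4/3 + a
F(W, M) = M*(5 + M) (F(W, M) = (5 + M)*M = M*(5 + M))
n(h) = -188 + h
F(-45, V(-5))/n(-8*(7 + 8)) = ((-4/3 - 5)*(5 + (-4/3 - 5)))/(-188 - 8*(7 + 8)) = (-19*(5 - 19/3)/3)/(-188 - 8*15) = (-19/3*(-4/3))/(-188 - 120) = (76/9)/(-308) = (76/9)*(-1/308) = -19/693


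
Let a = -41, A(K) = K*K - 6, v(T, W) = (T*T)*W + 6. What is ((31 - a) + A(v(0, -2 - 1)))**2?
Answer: 10404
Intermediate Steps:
v(T, W) = 6 + W*T**2 (v(T, W) = T**2*W + 6 = W*T**2 + 6 = 6 + W*T**2)
A(K) = -6 + K**2 (A(K) = K**2 - 6 = -6 + K**2)
((31 - a) + A(v(0, -2 - 1)))**2 = ((31 - 1*(-41)) + (-6 + (6 + (-2 - 1)*0**2)**2))**2 = ((31 + 41) + (-6 + (6 - 3*0)**2))**2 = (72 + (-6 + (6 + 0)**2))**2 = (72 + (-6 + 6**2))**2 = (72 + (-6 + 36))**2 = (72 + 30)**2 = 102**2 = 10404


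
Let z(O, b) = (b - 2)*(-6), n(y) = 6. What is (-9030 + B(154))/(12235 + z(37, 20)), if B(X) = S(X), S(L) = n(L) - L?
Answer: -9178/12127 ≈ -0.75682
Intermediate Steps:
z(O, b) = 12 - 6*b (z(O, b) = (-2 + b)*(-6) = 12 - 6*b)
S(L) = 6 - L
B(X) = 6 - X
(-9030 + B(154))/(12235 + z(37, 20)) = (-9030 + (6 - 1*154))/(12235 + (12 - 6*20)) = (-9030 + (6 - 154))/(12235 + (12 - 120)) = (-9030 - 148)/(12235 - 108) = -9178/12127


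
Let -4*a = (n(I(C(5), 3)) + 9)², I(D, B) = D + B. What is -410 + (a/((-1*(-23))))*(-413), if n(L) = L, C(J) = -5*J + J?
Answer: -2822/23 ≈ -122.70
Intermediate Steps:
C(J) = -4*J
I(D, B) = B + D
a = -16 (a = -((3 - 4*5) + 9)²/4 = -((3 - 20) + 9)²/4 = -(-17 + 9)²/4 = -¼*(-8)² = -¼*64 = -16)
-410 + (a/((-1*(-23))))*(-413) = -410 - 16/((-1*(-23)))*(-413) = -410 - 16/23*(-413) = -410 + 6608/23 = -2822/23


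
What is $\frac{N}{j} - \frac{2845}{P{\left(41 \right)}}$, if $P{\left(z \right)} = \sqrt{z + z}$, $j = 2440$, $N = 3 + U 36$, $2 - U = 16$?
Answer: $- \frac{501}{2440} - \frac{2845 \sqrt{82}}{82} \approx -314.38$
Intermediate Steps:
$U = -14$ ($U = 2 - 16 = -14$)
$N = -501$ ($N = 3 - 504 = -501$)
$P{\left(z \right)} = \sqrt{2} \sqrt{z}$ ($P{\left(z \right)} = \sqrt{2 z} = \sqrt{2} \sqrt{z}$)
$\frac{N}{j} - \frac{2845}{P{\left(41 \right)}} = - \frac{501}{2440} - \frac{2845}{\sqrt{2} \sqrt{41}} = \left(-501\right) \frac{1}{2440} - \frac{2845}{\sqrt{82}} = - \frac{501}{2440} - 2845 \frac{\sqrt{82}}{82} = - \frac{501}{2440} - \frac{2845 \sqrt{82}}{82}$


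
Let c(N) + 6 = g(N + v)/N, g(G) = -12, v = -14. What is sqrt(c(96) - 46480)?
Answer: 3*I*sqrt(82642)/4 ≈ 215.61*I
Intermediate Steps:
c(N) = -6 - 12/N
sqrt(c(96) - 46480) = sqrt((-6 - 12/96) - 46480) = sqrt((-6 - 12*1/96) - 46480) = sqrt((-6 - 1/8) - 46480) = sqrt(-49/8 - 46480) = sqrt(-371889/8) = 3*I*sqrt(82642)/4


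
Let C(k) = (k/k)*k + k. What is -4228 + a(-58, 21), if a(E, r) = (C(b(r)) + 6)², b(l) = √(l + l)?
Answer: -4024 + 24*√42 ≈ -3868.5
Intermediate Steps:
b(l) = √2*√l (b(l) = √(2*l) = √2*√l)
C(k) = 2*k (C(k) = 1*k + k = k + k = 2*k)
a(E, r) = (6 + 2*√2*√r)² (a(E, r) = (2*(√2*√r) + 6)² = (2*√2*√r + 6)² = (6 + 2*√2*√r)²)
-4228 + a(-58, 21) = -4228 + 4*(3 + √2*√21)² = -4228 + 4*(3 + √42)²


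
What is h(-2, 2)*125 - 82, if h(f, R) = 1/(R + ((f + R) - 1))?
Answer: 43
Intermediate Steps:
h(f, R) = 1/(-1 + f + 2*R) (h(f, R) = 1/(R + ((R + f) - 1)) = 1/(R + (-1 + R + f)) = 1/(-1 + f + 2*R))
h(-2, 2)*125 - 82 = 125/(-1 - 2 + 2*2) - 82 = 125/(-1 - 2 + 4) - 82 = 125/1 - 82 = 1*125 - 82 = 125 - 82 = 43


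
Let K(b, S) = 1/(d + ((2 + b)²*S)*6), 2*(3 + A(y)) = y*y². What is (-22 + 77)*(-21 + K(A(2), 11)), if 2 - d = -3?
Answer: -691790/599 ≈ -1154.9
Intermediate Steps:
A(y) = -3 + y³/2 (A(y) = -3 + (y*y²)/2 = -3 + y³/2)
d = 5 (d = 2 - 1*(-3) = 2 + 3 = 5)
K(b, S) = 1/(5 + 6*S*(2 + b)²) (K(b, S) = 1/(5 + ((2 + b)²*S)*6) = 1/(5 + (S*(2 + b)²)*6) = 1/(5 + 6*S*(2 + b)²))
(-22 + 77)*(-21 + K(A(2), 11)) = (-22 + 77)*(-21 + 1/(5 + 6*11*(2 + (-3 + (½)*2³))²)) = 55*(-21 + 1/(5 + 6*11*(2 + (-3 + (½)*8))²)) = 55*(-21 + 1/(5 + 6*11*(2 + (-3 + 4))²)) = 55*(-21 + 1/(5 + 6*11*(2 + 1)²)) = 55*(-21 + 1/(5 + 6*11*3²)) = 55*(-21 + 1/(5 + 6*11*9)) = 55*(-21 + 1/(5 + 594)) = 55*(-21 + 1/599) = 55*(-12578/599) = -691790/599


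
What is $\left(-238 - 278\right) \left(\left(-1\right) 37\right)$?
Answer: $19092$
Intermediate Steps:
$\left(-238 - 278\right) \left(\left(-1\right) 37\right) = \left(-516\right) \left(-37\right) = 19092$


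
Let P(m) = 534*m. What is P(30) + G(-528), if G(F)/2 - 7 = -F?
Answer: 17090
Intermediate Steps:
G(F) = 14 - 2*F (G(F) = 14 + 2*(-F) = 14 - 2*F)
P(30) + G(-528) = 534*30 + (14 - 2*(-528)) = 16020 + (14 + 1056) = 16020 + 1070 = 17090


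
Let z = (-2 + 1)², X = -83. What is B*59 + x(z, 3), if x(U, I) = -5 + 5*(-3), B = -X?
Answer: 4877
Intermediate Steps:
B = 83 (B = -1*(-83) = 83)
z = 1 (z = (-1)² = 1)
x(U, I) = -20 (x(U, I) = -5 - 15 = -20)
B*59 + x(z, 3) = 83*59 - 20 = 4897 - 20 = 4877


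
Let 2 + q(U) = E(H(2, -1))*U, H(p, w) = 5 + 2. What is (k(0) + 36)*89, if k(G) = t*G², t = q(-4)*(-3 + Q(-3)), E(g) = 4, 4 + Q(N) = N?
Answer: 3204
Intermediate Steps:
Q(N) = -4 + N
H(p, w) = 7
q(U) = -2 + 4*U
t = 180 (t = (-2 + 4*(-4))*(-3 + (-4 - 3)) = (-2 - 16)*(-3 - 7) = -18*(-10) = 180)
k(G) = 180*G²
(k(0) + 36)*89 = (180*0² + 36)*89 = (180*0 + 36)*89 = (0 + 36)*89 = 36*89 = 3204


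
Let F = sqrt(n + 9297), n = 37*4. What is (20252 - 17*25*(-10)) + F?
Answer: 24502 + sqrt(9445) ≈ 24599.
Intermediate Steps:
n = 148
F = sqrt(9445) (F = sqrt(148 + 9297) = sqrt(9445) ≈ 97.185)
(20252 - 17*25*(-10)) + F = (20252 - 17*25*(-10)) + sqrt(9445) = (20252 - 425*(-10)) + sqrt(9445) = (20252 + 4250) + sqrt(9445) = 24502 + sqrt(9445)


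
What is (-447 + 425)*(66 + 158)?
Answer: -4928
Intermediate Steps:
(-447 + 425)*(66 + 158) = -22*224 = -4928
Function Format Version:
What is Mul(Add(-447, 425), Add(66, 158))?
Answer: -4928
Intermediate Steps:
Mul(Add(-447, 425), Add(66, 158)) = Mul(-22, 224) = -4928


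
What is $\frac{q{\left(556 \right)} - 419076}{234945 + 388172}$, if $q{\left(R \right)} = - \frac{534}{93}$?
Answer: $- \frac{12991534}{19316627} \approx -0.67256$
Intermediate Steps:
$q{\left(R \right)} = - \frac{178}{31}$ ($q{\left(R \right)} = \left(-534\right) \frac{1}{93} = - \frac{178}{31}$)
$\frac{q{\left(556 \right)} - 419076}{234945 + 388172} = \frac{- \frac{178}{31} - 419076}{234945 + 388172} = - \frac{12991534}{31 \cdot 623117} = \left(- \frac{12991534}{31}\right) \frac{1}{623117} = - \frac{12991534}{19316627}$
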